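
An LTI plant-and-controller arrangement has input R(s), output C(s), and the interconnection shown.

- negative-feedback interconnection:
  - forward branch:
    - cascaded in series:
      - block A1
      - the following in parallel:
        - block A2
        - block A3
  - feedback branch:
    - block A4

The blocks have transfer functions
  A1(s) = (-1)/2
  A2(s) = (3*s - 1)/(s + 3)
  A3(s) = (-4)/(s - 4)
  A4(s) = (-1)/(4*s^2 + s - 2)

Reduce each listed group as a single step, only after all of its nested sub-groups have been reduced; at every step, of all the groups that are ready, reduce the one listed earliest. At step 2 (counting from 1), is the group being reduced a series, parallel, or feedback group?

Answer: series

Working:
1. parallel reduction of A2, A3
2. series reduction of A1, (A2+A3)
3. apply the feedback formula to (A1*(A2+A3)), A4
So the answer for step 2 is series.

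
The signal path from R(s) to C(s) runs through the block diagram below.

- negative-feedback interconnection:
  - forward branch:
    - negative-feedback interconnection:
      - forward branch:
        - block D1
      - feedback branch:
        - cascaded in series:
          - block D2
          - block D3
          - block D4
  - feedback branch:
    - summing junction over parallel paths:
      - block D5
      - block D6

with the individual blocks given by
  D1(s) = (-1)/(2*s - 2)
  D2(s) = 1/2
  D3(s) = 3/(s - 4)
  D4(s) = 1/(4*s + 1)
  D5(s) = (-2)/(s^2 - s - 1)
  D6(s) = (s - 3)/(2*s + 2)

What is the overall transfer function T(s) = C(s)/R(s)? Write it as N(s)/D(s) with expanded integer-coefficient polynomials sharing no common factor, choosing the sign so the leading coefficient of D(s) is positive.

The answer is (-8*s^5 + 30*s^4 + 24*s^3 - 52*s^2 - 46*s - 8)/(16*s^6 - 80*s^5 + 43*s^4 + 101*s^3 - 54*s^2 - 93*s - 17).

Reasoning:
Step 1 - combine D2, D3, D4 in series: 3/(8*s^2 - 30*s - 8)
Step 2 - close the feedback loop around D1, (D2*D3*D4): (-8*s^2 + 30*s + 8)/(16*s^3 - 76*s^2 + 44*s + 13)
Step 3 - add D5, D6 (parallel): (s^3 - 4*s^2 - 2*s - 1)/(2*s^3 - 4*s - 2)
Step 4 - feedback reduction of [D1/(1+D1*(D2*D3*D4))], (D5+D6); the result is T(s) itself (integer coefficients, no common factor, positive leading denominator coefficient)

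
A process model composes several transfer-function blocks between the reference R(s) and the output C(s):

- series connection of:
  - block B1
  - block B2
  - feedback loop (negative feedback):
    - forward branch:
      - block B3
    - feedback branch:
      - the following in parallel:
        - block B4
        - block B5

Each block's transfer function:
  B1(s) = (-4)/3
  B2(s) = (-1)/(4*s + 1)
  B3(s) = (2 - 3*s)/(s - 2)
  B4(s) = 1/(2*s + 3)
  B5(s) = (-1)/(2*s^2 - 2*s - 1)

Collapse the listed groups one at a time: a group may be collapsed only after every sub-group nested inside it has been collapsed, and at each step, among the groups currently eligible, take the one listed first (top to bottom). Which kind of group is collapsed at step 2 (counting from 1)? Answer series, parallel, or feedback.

(1) sum the parallel branches B4, B5
(2) feedback reduction of B3, (B4+B5)
(3) series reduction of B1, B2, [B3/(1+B3*(B4+B5))]
The group at step 2 is a feedback group.

Therefore the answer is feedback.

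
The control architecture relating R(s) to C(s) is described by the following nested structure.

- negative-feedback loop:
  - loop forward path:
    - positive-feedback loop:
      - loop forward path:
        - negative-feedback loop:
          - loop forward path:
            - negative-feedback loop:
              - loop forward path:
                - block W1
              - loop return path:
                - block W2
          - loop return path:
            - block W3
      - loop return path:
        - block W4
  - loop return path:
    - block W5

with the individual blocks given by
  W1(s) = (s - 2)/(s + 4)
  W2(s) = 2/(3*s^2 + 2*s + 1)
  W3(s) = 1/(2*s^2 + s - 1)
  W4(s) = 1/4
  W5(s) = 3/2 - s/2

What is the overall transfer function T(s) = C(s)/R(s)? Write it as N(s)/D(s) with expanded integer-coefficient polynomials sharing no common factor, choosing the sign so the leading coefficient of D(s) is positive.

Answer: (-24*s^5 + 20*s^4 + 52*s^3 + 12*s^2 - 4*s - 8)/(12*s^6 - 64*s^5 - 125*s^4 - 85*s^3 + 45*s^2 + 55*s - 2)

Working:
Step 1: collapse the loop (W1 forward, W2 return) gives (3*s^3 - 4*s^2 - 3*s - 2)/(3*s^3 + 14*s^2 + 11*s)
Step 2: apply the feedback formula to [W1/(1+W1*W2)], W3 gives (6*s^5 - 5*s^4 - 13*s^3 - 3*s^2 + s + 2)/(6*s^5 + 31*s^4 + 36*s^3 - 7*s^2 - 14*s - 2)
Step 3: feedback reduction of [[W1/(1+W1*W2)]/(1+[W1/(1+W1*W2)]*W3)], W4 gives (24*s^5 - 20*s^4 - 52*s^3 - 12*s^2 + 4*s + 8)/(18*s^5 + 129*s^4 + 157*s^3 - 25*s^2 - 57*s - 10)
Step 4: collapse the loop ([[[W1/(1+W1*W2)]/(1+[W1/(1+W1*W2)]*W3)]/(1-[[W1/(1+W1*W2)]/(1+[W1/(1+W1*W2)]*W3)]*W4)] forward, W5 return), which is the overall transfer function T(s) = C(s)/R(s) in lowest terms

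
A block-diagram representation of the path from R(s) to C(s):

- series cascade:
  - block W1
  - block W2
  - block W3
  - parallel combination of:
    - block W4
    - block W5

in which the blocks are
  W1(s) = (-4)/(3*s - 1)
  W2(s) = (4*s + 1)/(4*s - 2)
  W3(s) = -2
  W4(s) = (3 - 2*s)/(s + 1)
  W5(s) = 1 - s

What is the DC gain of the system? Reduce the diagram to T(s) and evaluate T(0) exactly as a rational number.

First reduce the diagram to T(s).

Step 1. combine W4, W5 in parallel gives (-s^2 - 2*s + 4)/(s + 1)
Step 2. multiply W1, W2, W3, (W4+W5) (series) gives (-16*s^3 - 36*s^2 + 56*s + 16)/(6*s^3 + s^2 - 4*s + 1)
Evaluating the step-2 result (the overall T(s)) at s = 0 gives T(0) = 16/1 = 16.

Answer: 16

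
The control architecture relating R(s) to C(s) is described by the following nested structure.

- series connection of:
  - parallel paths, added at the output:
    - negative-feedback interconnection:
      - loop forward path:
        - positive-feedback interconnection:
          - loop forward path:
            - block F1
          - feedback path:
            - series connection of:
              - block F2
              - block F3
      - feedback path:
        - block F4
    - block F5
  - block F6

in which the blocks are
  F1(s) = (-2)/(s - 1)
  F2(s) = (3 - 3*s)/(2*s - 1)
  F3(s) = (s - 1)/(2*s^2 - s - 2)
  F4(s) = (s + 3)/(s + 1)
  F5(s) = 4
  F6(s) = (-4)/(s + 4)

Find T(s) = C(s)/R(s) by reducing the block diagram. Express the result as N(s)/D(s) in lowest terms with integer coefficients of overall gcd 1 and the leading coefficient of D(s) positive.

Step 1 - series reduction of F2, F3, giving (-3*s^2 + 6*s - 3)/(4*s^3 - 4*s^2 - 3*s + 2)
Step 2 - feedback reduction of F1, (F2*F3), giving (-8*s^3 + 8*s^2 + 6*s - 4)/(4*s^4 - 8*s^3 - 5*s^2 + 17*s - 8)
Step 3 - apply the feedback formula to [F1/(1-F1*(F2*F3))], F4, giving (-8*s^4 + 14*s^2 + 2*s - 4)/(4*s^5 - 12*s^4 - 29*s^3 + 42*s^2 + 23*s - 20)
Step 4 - combine [[F1/(1-F1*(F2*F3))]/(1+[F1/(1-F1*(F2*F3))]*F4)], F5 in parallel, giving (16*s^5 - 56*s^4 - 116*s^3 + 182*s^2 + 94*s - 84)/(4*s^5 - 12*s^4 - 29*s^3 + 42*s^2 + 23*s - 20)
Step 5 - combine ([[F1/(1-F1*(F2*F3))]/(1+[F1/(1-F1*(F2*F3))]*F4)]+F5), F6 in series, which is the overall transfer function T(s) = C(s)/R(s) in lowest terms

Final answer: (-64*s^5 + 224*s^4 + 464*s^3 - 728*s^2 - 376*s + 336)/(4*s^6 + 4*s^5 - 77*s^4 - 74*s^3 + 191*s^2 + 72*s - 80)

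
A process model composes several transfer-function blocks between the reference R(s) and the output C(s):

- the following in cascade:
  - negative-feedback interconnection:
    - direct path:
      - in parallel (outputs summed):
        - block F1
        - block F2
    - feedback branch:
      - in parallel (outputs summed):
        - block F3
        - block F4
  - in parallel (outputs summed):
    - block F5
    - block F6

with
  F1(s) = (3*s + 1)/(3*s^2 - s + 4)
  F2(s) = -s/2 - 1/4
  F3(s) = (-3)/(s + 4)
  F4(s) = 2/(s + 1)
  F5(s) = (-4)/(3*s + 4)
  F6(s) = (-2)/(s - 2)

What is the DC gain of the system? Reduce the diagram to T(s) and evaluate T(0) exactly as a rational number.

(1) combine F1, F2 in parallel -> (-6*s^3 - s^2 + 5*s)/(12*s^2 - 4*s + 16)
(2) add F3, F4 (parallel) -> (5 - s)/(s^2 + 5*s + 4)
(3) close the feedback loop around (F1+F2), (F3+F4) -> (-6*s^4 - 25*s^3 + s^2 + 20*s)/(18*s^3 + 9*s^2 + 25*s + 64)
(4) parallel reduction of F5, F6 -> (-10*s)/(3*s^2 - 2*s - 8)
(5) cascade [(F1+F2)/(1+(F1+F2)*(F3+F4))], (F5+F6) -> (60*s^5 + 250*s^4 - 10*s^3 - 200*s^2)/(54*s^5 - 9*s^4 - 87*s^3 + 70*s^2 - 328*s - 512)
DC gain: substitute s = 0 into T(s) from step 5: T(0) = 0/(-512) = 0.

Answer: 0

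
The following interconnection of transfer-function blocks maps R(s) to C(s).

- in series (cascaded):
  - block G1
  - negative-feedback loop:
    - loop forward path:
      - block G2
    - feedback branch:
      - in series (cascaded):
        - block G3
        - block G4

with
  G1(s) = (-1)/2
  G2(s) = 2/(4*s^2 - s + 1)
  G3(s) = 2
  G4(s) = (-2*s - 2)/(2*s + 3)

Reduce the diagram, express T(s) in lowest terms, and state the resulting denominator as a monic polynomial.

First reduce the diagram to T(s).

Step 1: reduce the series chain G3, G4 -> (-4*s - 4)/(2*s + 3)
Step 2: apply the feedback formula to G2, (G3*G4) -> (4*s + 6)/(8*s^3 + 10*s^2 - 9*s - 5)
Step 3: combine G1, [G2/(1+G2*(G3*G4))] in series -> (-2*s - 3)/(8*s^3 + 10*s^2 - 9*s - 5)
That last expression is T(s), already simplified. Scaling its denominator by 1/8 (the reciprocal of the leading coefficient) yields the monic denominator.

Answer: s^3 + 5*s^2/4 - 9*s/8 - 5/8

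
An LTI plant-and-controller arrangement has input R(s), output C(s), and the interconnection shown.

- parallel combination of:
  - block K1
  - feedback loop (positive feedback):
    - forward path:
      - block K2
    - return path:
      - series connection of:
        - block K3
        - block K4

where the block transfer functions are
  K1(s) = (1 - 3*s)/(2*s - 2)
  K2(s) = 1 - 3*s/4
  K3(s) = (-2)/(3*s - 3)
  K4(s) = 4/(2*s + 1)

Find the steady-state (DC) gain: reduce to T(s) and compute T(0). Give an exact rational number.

Reducing step by step:

Step 1 - combine K3, K4 in series, giving (-8)/(6*s^2 - 3*s - 3)
Step 2 - reduce the feedback loop with forward K2 and return (K3*K4), giving (-18*s^3 + 33*s^2 - 3*s - 12)/(24*s^2 - 36*s + 20)
Step 3 - reduce the parallel group K1, [K2/(1-K2*(K3*K4))], giving (-18*s^4 + 15*s^3 + 30*s^2 - 57*s + 22)/(24*s^3 - 60*s^2 + 56*s - 20)
Evaluating the step-3 result (the overall T(s)) at s = 0 gives T(0) = 22/(-20) = -11/10.

Answer: -11/10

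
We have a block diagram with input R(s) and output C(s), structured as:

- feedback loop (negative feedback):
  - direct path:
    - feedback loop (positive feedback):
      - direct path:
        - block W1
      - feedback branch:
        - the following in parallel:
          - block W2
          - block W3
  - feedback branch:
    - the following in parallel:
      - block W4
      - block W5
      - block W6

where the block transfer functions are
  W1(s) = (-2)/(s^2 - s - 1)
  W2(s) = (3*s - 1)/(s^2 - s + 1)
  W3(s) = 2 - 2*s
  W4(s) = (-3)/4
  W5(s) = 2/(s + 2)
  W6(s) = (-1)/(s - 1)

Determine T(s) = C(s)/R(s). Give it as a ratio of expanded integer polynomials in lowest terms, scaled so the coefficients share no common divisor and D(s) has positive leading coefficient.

Step 1: add W2, W3 (parallel) = (-2*s^3 + 4*s^2 - s + 1)/(s^2 - s + 1)
Step 2: collapse the loop (W1 forward, (W2+W3) return) = (-2*s^2 + 2*s - 2)/(s^4 - 6*s^3 + 9*s^2 - 2*s + 1)
Step 3: combine W4, W5, W6 in parallel = (-3*s^2 + s - 10)/(4*s^2 + 4*s - 8)
Step 4: apply the feedback formula to [W1/(1-W1*(W2+W3))], (W4+W5+W6): this yields T(s), and no further normalization is needed

Hence the answer: (-4*s^4 + 8*s^2 - 12*s + 8)/(2*s^6 - 10*s^5 + 5*s^4 + 34*s^3 - 24*s^2 - s + 6)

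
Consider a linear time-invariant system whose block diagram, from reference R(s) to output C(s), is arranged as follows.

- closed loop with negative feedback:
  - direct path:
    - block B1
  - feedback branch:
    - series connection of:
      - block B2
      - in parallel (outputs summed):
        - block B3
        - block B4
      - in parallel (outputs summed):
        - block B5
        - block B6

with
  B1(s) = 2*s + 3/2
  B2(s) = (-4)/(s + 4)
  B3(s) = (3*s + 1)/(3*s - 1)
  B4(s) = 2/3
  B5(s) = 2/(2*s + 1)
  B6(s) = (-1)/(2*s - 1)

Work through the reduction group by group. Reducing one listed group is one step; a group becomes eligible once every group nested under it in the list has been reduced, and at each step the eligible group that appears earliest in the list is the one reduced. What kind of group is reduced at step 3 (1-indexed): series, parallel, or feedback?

[1] combine B3, B4 in parallel
[2] combine B5, B6 in parallel
[3] reduce the series chain B2, (B3+B4), (B5+B6)
[4] reduce the feedback loop with forward B1 and return (B2*(B3+B4)*(B5+B6))
Step 3: series.

Answer: series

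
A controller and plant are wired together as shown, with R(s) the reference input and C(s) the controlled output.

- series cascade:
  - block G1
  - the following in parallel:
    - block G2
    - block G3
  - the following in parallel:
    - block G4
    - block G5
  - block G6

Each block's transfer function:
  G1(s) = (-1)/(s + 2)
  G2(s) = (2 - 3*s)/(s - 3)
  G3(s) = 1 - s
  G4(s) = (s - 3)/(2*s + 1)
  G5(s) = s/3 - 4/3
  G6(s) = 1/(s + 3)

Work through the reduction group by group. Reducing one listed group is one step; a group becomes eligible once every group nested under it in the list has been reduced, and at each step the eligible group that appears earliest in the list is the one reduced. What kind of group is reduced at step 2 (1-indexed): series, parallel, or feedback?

Step 1: parallel reduction of G2, G3
Step 2: sum the parallel branches G4, G5
Step 3: series reduction of G1, (G2+G3), (G4+G5), G6
Step 2 collapses a parallel group.

Answer: parallel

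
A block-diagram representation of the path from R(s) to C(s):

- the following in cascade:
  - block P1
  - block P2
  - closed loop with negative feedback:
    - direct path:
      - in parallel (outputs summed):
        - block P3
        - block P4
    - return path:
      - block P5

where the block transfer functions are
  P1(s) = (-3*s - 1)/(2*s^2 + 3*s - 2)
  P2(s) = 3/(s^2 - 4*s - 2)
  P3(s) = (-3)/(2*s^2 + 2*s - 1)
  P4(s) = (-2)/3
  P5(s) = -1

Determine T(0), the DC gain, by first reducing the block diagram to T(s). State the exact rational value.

First reduce the diagram to T(s).

1. reduce the parallel group P3, P4 = (-4*s^2 - 4*s - 7)/(6*s^2 + 6*s - 3)
2. close the feedback loop around (P3+P4), P5 = (-4*s^2 - 4*s - 7)/(10*s^2 + 10*s + 4)
3. combine P1, P2, [(P3+P4)/(1+(P3+P4)*P5)] in series = (36*s^3 + 48*s^2 + 75*s + 21)/(20*s^6 - 30*s^5 - 222*s^4 - 180*s^3 - 12*s^2 + 48*s + 16)
DC gain: substitute s = 0 into T(s) from step 3: T(0) = 21/16.

Answer: 21/16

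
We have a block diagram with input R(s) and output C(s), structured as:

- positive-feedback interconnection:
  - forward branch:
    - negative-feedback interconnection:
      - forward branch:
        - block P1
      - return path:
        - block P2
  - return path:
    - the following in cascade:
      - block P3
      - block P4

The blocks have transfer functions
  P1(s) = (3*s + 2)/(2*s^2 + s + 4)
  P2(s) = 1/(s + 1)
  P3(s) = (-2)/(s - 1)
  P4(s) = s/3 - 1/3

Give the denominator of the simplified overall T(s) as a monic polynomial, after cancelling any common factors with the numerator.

(1) apply the feedback formula to P1, P2, giving (3*s^2 + 5*s + 2)/(2*s^3 + 3*s^2 + 8*s + 6)
(2) combine P3, P4 in series, giving (-2)/3
(3) reduce the feedback loop with forward [P1/(1+P1*P2)] and return (P3*P4), giving (9*s^2 + 15*s + 6)/(6*s^3 + 15*s^2 + 34*s + 22)
T(s) is the step-3 result (common factors already cancelled). Leading coefficient of the denominator: 6. Divide through by 6 for the monic polynomial.

Final answer: s^3 + 5*s^2/2 + 17*s/3 + 11/3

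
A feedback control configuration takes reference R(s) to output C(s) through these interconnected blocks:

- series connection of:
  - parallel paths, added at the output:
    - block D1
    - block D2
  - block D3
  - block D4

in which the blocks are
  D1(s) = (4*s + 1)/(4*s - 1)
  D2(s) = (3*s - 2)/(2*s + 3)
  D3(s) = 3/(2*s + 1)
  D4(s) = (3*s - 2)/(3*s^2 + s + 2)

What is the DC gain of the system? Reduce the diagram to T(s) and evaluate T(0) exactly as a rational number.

(1) sum the parallel branches D1, D2; result (20*s^2 + 3*s + 5)/(8*s^2 + 10*s - 3)
(2) cascade (D1+D2), D3, D4; result (180*s^3 - 93*s^2 + 27*s - 30)/(48*s^5 + 100*s^4 + 72*s^3 + 51*s^2 + 5*s - 6)
DC gain: substitute s = 0 into T(s) from step 2: T(0) = -30/(-6) = 5.

Answer: 5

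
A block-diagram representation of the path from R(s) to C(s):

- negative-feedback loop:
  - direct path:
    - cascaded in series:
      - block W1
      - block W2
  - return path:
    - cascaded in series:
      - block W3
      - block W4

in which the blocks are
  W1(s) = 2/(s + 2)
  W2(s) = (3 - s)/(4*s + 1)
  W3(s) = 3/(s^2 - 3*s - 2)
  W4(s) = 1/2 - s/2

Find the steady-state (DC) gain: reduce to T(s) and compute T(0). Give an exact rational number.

(1) series reduction of W1, W2; result (6 - 2*s)/(4*s^2 + 9*s + 2)
(2) reduce the series chain W3, W4; result (3 - 3*s)/(2*s^2 - 6*s - 4)
(3) feedback reduction of (W1*W2), (W3*W4); result (-2*s^3 + 12*s^2 - 14*s - 12)/(4*s^4 - 3*s^3 - 30*s^2 - 36*s + 5)
Step 3 gives the overall T(s). Then T(0) = -12/5.

Answer: -12/5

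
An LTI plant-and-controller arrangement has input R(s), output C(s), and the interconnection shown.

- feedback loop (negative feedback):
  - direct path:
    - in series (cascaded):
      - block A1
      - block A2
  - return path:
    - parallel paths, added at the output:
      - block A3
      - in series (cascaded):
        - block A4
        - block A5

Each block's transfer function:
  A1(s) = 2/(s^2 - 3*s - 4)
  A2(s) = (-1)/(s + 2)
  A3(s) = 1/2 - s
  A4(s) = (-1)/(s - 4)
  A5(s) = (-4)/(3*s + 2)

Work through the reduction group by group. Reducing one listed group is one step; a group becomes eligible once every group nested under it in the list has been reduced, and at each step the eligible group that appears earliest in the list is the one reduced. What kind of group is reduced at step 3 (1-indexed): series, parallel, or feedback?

Step 1: series reduction of A1, A2
Step 2: cascade A4, A5
Step 3: combine A3, (A4*A5) in parallel
Step 4: close the feedback loop around (A1*A2), (A3+(A4*A5))
Step 3: parallel.

Answer: parallel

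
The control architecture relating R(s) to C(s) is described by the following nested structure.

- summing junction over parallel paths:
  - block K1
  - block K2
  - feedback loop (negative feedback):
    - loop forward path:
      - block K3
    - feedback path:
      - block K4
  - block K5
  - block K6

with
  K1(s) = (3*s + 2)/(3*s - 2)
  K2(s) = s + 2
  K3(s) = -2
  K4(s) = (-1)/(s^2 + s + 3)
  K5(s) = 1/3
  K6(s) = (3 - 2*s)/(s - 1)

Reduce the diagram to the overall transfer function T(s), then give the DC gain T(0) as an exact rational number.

The answer is -43/15.

Reasoning:
Step 1 - feedback reduction of K3, K4 gives (-2*s^2 - 2*s - 6)/(s^2 + s + 5)
Step 2 - combine K1, K2, [K3/(1+K3*K4)], K5, K6 in parallel gives (9*s^5 - 12*s^4 + 61*s^3 - 54*s^2 + 103*s - 86)/(9*s^4 - 6*s^3 + 36*s^2 - 69*s + 30)
Evaluating the step-2 result (the overall T(s)) at s = 0 gives T(0) = -86/30 = -43/15.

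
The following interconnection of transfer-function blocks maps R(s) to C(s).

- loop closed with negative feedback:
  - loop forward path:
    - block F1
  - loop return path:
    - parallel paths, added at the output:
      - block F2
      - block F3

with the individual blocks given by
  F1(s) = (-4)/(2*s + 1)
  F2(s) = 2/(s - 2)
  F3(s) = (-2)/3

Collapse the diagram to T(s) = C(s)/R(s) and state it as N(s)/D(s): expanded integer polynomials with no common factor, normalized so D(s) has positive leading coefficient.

Step 1 - combine F2, F3 in parallel; result (10 - 2*s)/(3*s - 6)
Step 2 - collapse the loop (F1 forward, (F2+F3) return), which is the overall transfer function T(s) = C(s)/R(s) in lowest terms

Answer: (24 - 12*s)/(6*s^2 - s - 46)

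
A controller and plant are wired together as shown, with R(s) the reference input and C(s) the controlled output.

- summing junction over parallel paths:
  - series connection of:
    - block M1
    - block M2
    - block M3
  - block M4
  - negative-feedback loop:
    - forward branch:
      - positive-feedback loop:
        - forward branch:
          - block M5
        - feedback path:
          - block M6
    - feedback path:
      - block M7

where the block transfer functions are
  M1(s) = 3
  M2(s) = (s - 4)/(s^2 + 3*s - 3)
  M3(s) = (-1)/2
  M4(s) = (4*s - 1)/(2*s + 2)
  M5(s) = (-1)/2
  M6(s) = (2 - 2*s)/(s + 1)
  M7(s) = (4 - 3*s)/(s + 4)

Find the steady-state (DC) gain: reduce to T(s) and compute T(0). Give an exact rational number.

First reduce the diagram to T(s).

Step 1: cascade M1, M2, M3 gives (12 - 3*s)/(2*s^2 + 6*s - 6)
Step 2: collapse the loop (M5 forward, M6 return) gives -s/4 - 1/4
Step 3: reduce the feedback loop with forward [M5/(1-M5*M6)] and return M7 gives (-s^2 - 5*s - 4)/(3*s^2 + 3*s + 12)
Step 4: add (M1*M2*M3), M4, [[M5/(1-M5*M6)]/(1+[M5/(1-M5*M6)]*M7)] (parallel) gives (10*s^5 + 18*s^4 + 6*s^3 + 97*s^2 + 3*s + 204)/(6*s^5 + 30*s^4 + 48*s^3 + 78*s^2 - 18*s - 72)
Evaluating the step-4 result (the overall T(s)) at s = 0 gives T(0) = 204/(-72) = -17/6.

Answer: -17/6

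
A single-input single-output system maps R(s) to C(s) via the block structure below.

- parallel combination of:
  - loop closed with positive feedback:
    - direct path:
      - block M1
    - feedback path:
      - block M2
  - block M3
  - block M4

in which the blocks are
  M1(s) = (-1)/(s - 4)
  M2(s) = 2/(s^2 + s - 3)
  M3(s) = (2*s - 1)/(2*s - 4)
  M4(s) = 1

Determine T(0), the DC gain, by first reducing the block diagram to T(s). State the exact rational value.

The answer is 41/28.

Reasoning:
Step 1. close the feedback loop around M1, M2 gives (-s^2 - s + 3)/(s^3 - 3*s^2 - 7*s + 14)
Step 2. reduce the parallel group [M1/(1-M1*M2)], M3, M4 gives (4*s^4 - 19*s^3 - 11*s^2 + 101*s - 82)/(2*s^4 - 10*s^3 - 2*s^2 + 56*s - 56)
That last expression is T(s); at s = 0 only the constant terms survive, so T(0) = -82/(-56) = 41/28.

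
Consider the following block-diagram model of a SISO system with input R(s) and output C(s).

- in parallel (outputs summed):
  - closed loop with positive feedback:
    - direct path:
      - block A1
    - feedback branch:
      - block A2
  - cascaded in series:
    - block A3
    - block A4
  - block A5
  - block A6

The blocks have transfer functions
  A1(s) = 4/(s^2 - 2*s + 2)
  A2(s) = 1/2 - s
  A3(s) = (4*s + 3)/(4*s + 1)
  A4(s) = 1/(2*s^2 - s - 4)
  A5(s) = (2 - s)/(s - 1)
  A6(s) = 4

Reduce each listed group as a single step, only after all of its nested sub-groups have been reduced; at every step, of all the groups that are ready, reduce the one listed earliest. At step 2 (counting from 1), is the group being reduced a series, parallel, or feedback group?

[1] reduce the feedback loop with forward A1 and return A2
[2] combine A3, A4 in series
[3] parallel reduction of [A1/(1-A1*A2)], (A3*A4), A5, A6
At step 2 the group reduced is series.

Answer: series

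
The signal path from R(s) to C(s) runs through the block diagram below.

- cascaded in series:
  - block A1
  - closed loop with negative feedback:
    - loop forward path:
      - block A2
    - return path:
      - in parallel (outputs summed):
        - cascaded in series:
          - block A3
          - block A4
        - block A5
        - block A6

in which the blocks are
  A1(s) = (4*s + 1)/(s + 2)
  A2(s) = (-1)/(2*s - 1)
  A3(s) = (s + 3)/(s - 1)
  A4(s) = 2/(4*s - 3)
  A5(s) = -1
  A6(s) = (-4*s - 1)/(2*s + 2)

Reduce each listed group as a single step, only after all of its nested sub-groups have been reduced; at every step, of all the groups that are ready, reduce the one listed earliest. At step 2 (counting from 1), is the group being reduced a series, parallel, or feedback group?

Answer: parallel

Working:
[1] cascade A3, A4
[2] combine (A3*A4), A5, A6 in parallel
[3] collapse the loop (A2 forward, ((A3*A4)+A5+A6) return)
[4] multiply A1, [A2/(1+A2*((A3*A4)+A5+A6))] (series)
At step 2 the group reduced is parallel.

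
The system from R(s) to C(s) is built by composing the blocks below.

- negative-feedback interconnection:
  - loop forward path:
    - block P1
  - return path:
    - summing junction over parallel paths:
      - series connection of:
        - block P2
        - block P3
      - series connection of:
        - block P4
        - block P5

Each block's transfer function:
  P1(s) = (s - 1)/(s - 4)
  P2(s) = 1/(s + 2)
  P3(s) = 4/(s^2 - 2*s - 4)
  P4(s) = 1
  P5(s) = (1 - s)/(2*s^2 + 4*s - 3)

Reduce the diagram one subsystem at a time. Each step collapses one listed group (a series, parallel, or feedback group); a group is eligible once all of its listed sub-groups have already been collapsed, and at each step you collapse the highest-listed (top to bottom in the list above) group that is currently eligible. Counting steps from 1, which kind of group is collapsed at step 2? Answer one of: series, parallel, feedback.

The answer is series.

Reasoning:
Step 1 - series reduction of P2, P3
Step 2 - combine P4, P5 in series
Step 3 - combine (P2*P3), (P4*P5) in parallel
Step 4 - feedback reduction of P1, ((P2*P3)+(P4*P5))
Step 2: series.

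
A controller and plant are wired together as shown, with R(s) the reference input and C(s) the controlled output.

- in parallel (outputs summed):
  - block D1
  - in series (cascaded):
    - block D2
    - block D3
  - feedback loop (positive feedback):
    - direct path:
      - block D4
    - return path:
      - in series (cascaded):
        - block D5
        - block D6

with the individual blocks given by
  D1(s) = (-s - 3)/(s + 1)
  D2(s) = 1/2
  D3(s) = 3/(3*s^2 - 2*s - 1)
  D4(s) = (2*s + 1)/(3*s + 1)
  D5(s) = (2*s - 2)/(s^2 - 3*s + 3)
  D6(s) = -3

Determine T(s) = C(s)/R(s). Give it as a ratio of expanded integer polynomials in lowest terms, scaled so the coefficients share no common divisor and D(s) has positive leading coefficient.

1. cascade D2, D3 = 3/(6*s^2 - 4*s - 2)
2. multiply D5, D6 (series) = (6 - 6*s)/(s^2 - 3*s + 3)
3. apply the feedback formula to D4, (D5*D6) = (2*s^3 - 5*s^2 + 3*s + 3)/(3*s^3 + 4*s^2 - 3)
4. parallel reduction of D1, (D2*D3), [D4/(1-D4*(D5*D6))] - this is the overall T(s), already in the required normalized form

Answer: (-6*s^6 - 92*s^5 - 9*s^4 + 163*s^3 + 76*s^2 - 75*s - 33)/(18*s^6 + 30*s^5 - 10*s^4 - 48*s^3 - 14*s^2 + 18*s + 6)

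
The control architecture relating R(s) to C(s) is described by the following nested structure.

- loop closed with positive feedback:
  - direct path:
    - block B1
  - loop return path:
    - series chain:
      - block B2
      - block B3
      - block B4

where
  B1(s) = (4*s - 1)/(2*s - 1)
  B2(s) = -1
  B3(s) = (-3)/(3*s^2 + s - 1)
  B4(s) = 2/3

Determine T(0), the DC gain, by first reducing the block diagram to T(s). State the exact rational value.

Step 1. cascade B2, B3, B4; result 2/(3*s^2 + s - 1)
Step 2. apply the feedback formula to B1, (B2*B3*B4); result (12*s^3 + s^2 - 5*s + 1)/(6*s^3 - s^2 - 11*s + 3)
That last expression is T(s); at s = 0 only the constant terms survive, so T(0) = 1/3.

Final answer: 1/3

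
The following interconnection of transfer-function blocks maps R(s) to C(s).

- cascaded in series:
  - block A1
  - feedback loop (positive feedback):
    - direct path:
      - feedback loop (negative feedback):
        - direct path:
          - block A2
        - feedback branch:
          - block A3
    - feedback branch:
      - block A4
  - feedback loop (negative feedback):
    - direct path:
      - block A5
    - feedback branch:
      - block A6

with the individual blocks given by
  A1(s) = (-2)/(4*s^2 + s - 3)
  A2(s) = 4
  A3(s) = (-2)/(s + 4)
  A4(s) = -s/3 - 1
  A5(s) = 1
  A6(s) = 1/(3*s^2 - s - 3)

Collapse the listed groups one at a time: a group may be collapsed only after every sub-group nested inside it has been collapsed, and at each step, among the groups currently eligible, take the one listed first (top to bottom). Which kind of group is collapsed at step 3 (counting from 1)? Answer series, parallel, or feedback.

(1) close the feedback loop around A2, A3
(2) feedback reduction of [A2/(1+A2*A3)], A4
(3) close the feedback loop around A5, A6
(4) series reduction of A1, [[A2/(1+A2*A3)]/(1-[A2/(1+A2*A3)]*A4)], [A5/(1+A5*A6)]
So the answer for step 3 is feedback.

Hence the answer: feedback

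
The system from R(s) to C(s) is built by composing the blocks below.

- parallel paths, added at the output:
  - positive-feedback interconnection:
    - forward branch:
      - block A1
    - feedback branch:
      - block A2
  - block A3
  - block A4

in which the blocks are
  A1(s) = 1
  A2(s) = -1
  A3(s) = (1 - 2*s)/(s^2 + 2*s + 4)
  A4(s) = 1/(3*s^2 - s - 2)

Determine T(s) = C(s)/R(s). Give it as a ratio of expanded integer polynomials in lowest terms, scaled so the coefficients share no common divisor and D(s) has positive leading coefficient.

Answer: (3*s^4 - 7*s^3 + 20*s^2 + 2*s - 4)/(6*s^4 + 10*s^3 + 16*s^2 - 16*s - 16)

Working:
Step 1: reduce the feedback loop with forward A1 and return A2, giving 1/2
Step 2: add [A1/(1-A1*A2)], A3, A4 (parallel), which is the overall transfer function T(s) = C(s)/R(s) in lowest terms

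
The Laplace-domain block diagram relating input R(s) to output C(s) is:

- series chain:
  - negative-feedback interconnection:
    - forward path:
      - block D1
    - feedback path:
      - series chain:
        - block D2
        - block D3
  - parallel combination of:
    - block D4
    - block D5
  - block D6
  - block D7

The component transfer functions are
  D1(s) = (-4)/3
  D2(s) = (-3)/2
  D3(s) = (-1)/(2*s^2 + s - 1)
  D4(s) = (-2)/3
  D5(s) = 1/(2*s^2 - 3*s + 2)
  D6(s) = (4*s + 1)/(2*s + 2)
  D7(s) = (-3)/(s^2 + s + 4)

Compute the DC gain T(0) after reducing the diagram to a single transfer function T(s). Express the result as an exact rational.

Step 1 - combine D2, D3 in series: 3/(4*s^2 + 2*s - 2)
Step 2 - reduce the feedback loop with forward D1 and return (D2*D3): (-8*s^2 - 4*s + 4)/(6*s^2 + 3*s - 9)
Step 3 - sum the parallel branches D4, D5: (-4*s^2 + 6*s - 1)/(6*s^2 - 9*s + 6)
Step 4 - reduce the series chain [D1/(1+D1*(D2*D3))], (D4+D5), D6, D7: (-64*s^4 + 112*s^3 - 32*s^2 - 8*s + 2)/(12*s^6 + 21*s^4 - 30*s^3 - 45*s^2 + 114*s - 72)
Step 4 gives the overall T(s). Then T(0) = 2/(-72) = -1/36.

Final answer: -1/36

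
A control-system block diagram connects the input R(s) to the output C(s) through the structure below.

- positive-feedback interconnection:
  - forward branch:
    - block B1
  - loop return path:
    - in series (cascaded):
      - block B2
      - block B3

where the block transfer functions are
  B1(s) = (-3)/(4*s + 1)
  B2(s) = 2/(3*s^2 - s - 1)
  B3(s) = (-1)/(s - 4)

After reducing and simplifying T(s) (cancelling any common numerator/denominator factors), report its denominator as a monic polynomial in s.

Step 1. cascade B2, B3, giving (-2)/(3*s^3 - 13*s^2 + 3*s + 4)
Step 2. reduce the feedback loop with forward B1 and return (B2*B3), giving (-9*s^3 + 39*s^2 - 9*s - 12)/(12*s^4 - 49*s^3 - s^2 + 19*s - 2)
Step 2 gives the fully reduced T(s), with no common factor left to cancel. The denominator's leading coefficient is 12, so divide each of its coefficients by 12 to get the monic form.

Therefore the answer is s^4 - 49*s^3/12 - s^2/12 + 19*s/12 - 1/6.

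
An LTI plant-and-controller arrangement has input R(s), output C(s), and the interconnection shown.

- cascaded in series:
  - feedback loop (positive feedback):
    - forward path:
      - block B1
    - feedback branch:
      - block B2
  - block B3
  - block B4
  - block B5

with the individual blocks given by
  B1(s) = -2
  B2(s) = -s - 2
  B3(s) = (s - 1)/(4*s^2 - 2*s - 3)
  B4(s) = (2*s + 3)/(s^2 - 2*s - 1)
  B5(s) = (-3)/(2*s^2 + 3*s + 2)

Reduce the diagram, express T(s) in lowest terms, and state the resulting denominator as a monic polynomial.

The answer is s^6 - s^5 - 7*s^4/2 - 13*s^3/8 + 3*s^2 + 25*s/8 + 3/4.

Reasoning:
1. apply the feedback formula to B1, B2: 2/(2*s + 3)
2. combine [B1/(1-B1*B2)], B3, B4, B5 in series: (6 - 6*s)/(8*s^6 - 8*s^5 - 28*s^4 - 13*s^3 + 24*s^2 + 25*s + 6)
The result of step 2 is T(s) in lowest terms. Its denominator has leading coefficient 8; dividing the denominator through by 8 makes it monic.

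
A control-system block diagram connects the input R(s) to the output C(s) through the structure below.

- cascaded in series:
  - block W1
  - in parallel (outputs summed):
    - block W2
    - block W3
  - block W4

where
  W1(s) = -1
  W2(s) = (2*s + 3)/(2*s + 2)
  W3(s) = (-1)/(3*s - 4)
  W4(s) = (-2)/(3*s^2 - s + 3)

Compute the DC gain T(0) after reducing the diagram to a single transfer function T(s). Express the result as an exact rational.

(1) reduce the parallel group W2, W3: (6*s^2 - s - 14)/(6*s^2 - 2*s - 8)
(2) multiply W1, (W2+W3), W4 (series): (6*s^2 - s - 14)/(9*s^4 - 6*s^3 - 2*s^2 + s - 12)
Evaluating the step-2 result (the overall T(s)) at s = 0 gives T(0) = -14/(-12) = 7/6.

Therefore the answer is 7/6.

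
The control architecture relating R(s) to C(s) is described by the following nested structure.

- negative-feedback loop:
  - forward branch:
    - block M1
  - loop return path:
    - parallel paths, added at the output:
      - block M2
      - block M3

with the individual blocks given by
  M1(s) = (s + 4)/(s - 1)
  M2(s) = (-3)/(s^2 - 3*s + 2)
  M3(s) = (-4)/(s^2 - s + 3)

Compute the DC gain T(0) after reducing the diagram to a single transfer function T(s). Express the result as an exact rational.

The answer is -12/37.

Reasoning:
Step 1. parallel reduction of M2, M3 gives (-7*s^2 + 15*s - 17)/(s^4 - 4*s^3 + 8*s^2 - 11*s + 6)
Step 2. close the feedback loop around M1, (M2+M3) gives (s^5 - 8*s^3 + 21*s^2 - 38*s + 24)/(s^5 - 5*s^4 + 5*s^3 - 32*s^2 + 60*s - 74)
Evaluating the step-2 result (the overall T(s)) at s = 0 gives T(0) = 24/(-74) = -12/37.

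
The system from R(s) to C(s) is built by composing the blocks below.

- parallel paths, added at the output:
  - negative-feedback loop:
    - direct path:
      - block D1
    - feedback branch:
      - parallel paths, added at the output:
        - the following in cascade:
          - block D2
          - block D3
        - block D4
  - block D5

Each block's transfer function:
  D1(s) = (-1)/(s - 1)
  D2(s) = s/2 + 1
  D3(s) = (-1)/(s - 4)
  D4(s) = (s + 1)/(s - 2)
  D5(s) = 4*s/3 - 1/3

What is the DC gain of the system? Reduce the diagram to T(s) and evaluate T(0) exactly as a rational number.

Reducing step by step:

Step 1 - cascade D2, D3; result (-s - 2)/(2*s - 8)
Step 2 - add (D2*D3), D4 (parallel); result (s^2 - 6*s - 4)/(2*s^2 - 12*s + 16)
Step 3 - apply the feedback formula to D1, ((D2*D3)+D4); result (-2*s^2 + 12*s - 16)/(2*s^3 - 15*s^2 + 34*s - 12)
Step 4 - parallel reduction of [D1/(1+D1*((D2*D3)+D4))], D5; result (8*s^4 - 62*s^3 + 145*s^2 - 46*s - 36)/(6*s^3 - 45*s^2 + 102*s - 36)
Step 4 gives the overall T(s). Then T(0) = -36/(-36) = 1.

Answer: 1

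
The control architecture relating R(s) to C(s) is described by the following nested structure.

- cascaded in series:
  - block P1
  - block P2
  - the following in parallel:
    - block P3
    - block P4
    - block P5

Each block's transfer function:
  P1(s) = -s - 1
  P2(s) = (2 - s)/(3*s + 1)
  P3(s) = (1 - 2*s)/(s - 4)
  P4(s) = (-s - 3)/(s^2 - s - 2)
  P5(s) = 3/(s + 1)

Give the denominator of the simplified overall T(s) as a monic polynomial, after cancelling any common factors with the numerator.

First reduce the diagram to T(s).

Step 1 - sum the parallel branches P3, P4, P5; result (-2*s^3 + 5*s^2 - 14*s + 34)/(s^3 - 5*s^2 + 2*s + 8)
Step 2 - reduce the series chain P1, P2, (P3+P4+P5); result (-2*s^3 + 5*s^2 - 14*s + 34)/(3*s^2 - 11*s - 4)
T(s) is the step-2 result (common factors already cancelled). Leading coefficient of the denominator: 3. Divide through by 3 for the monic polynomial.

Answer: s^2 - 11*s/3 - 4/3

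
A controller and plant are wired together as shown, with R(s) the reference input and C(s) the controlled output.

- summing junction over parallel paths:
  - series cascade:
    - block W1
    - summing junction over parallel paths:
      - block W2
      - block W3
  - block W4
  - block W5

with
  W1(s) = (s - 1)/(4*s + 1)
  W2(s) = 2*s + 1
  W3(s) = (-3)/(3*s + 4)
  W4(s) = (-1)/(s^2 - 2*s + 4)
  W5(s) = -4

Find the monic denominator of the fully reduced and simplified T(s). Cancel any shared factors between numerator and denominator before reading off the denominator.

Step 1: sum the parallel branches W2, W3; result (6*s^2 + 11*s + 1)/(3*s + 4)
Step 2: reduce the series chain W1, (W2+W3); result (6*s^3 + 5*s^2 - 10*s - 1)/(12*s^2 + 19*s + 4)
Step 3: sum the parallel branches (W1*(W2+W3)), W4, W5; result (6*s^5 - 55*s^4 + 24*s^3 - 29*s^2 - 329*s - 72)/(12*s^4 - 5*s^3 + 14*s^2 + 68*s + 16)
No further cancellation is possible in the step-3 result, so that is T(s). Its denominator becomes monic after dividing by the leading coefficient 12.

Therefore the answer is s^4 - 5*s^3/12 + 7*s^2/6 + 17*s/3 + 4/3.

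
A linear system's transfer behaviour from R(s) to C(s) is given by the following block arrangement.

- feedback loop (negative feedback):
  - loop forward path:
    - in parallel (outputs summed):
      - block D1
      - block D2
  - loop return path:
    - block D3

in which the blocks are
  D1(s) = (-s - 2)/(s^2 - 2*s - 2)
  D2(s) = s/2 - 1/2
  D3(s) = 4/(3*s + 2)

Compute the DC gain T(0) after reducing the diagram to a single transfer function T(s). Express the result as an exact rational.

The answer is 1/4.

Reasoning:
Step 1. add D1, D2 (parallel) -> (s^3 - 3*s^2 - 2*s - 2)/(2*s^2 - 4*s - 4)
Step 2. reduce the feedback loop with forward (D1+D2) and return D3 -> (3*s^4 - 7*s^3 - 12*s^2 - 10*s - 4)/(10*s^3 - 20*s^2 - 28*s - 16)
DC gain: substitute s = 0 into T(s) from step 2: T(0) = -4/(-16) = 1/4.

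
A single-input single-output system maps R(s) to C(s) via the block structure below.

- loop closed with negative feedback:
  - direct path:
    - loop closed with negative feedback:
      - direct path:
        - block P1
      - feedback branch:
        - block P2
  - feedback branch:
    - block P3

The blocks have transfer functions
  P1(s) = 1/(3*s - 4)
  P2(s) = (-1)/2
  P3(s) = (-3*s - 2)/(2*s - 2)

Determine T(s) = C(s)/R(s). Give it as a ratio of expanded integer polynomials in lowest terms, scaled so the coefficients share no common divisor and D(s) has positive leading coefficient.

Step 1: apply the feedback formula to P1, P2 gives 2/(6*s - 9)
Step 2: reduce the feedback loop with forward [P1/(1+P1*P2)] and return P3; the result is T(s) itself (integer coefficients, no common factor, positive leading denominator coefficient)

Answer: (2*s - 2)/(6*s^2 - 18*s + 7)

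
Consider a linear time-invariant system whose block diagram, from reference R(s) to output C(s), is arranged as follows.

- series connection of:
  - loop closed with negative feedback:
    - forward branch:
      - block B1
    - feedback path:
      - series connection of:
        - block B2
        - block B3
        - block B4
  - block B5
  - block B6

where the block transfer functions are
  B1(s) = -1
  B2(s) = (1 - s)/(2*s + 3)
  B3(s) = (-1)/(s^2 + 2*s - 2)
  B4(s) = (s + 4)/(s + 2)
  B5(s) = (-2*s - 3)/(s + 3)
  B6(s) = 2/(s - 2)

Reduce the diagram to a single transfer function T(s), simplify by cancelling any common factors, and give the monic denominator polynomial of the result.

Reducing step by step:

Step 1: combine B2, B3, B4 in series: (s^2 + 3*s - 4)/(2*s^4 + 11*s^3 + 16*s^2 - 2*s - 12)
Step 2: feedback reduction of B1, (B2*B3*B4): (-2*s^4 - 11*s^3 - 16*s^2 + 2*s + 12)/(2*s^4 + 11*s^3 + 15*s^2 - 5*s - 8)
Step 3: reduce the series chain [B1/(1+B1*(B2*B3*B4))], B5, B6: (8*s^5 + 56*s^4 + 130*s^3 + 88*s^2 - 60*s - 72)/(2*s^6 + 13*s^5 + 14*s^4 - 56*s^3 - 103*s^2 + 22*s + 48)
No further cancellation is possible in the step-3 result, so that is T(s). Its denominator becomes monic after dividing by the leading coefficient 2.

Answer: s^6 + 13*s^5/2 + 7*s^4 - 28*s^3 - 103*s^2/2 + 11*s + 24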